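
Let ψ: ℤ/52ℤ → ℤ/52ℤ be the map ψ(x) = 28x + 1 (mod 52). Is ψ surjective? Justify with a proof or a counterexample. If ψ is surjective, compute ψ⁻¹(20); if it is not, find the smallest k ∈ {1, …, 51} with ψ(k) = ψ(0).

Since gcd(28, 52) = 4, we have 28x ≡ 0 (mod 4) for all x, so ψ(x) ≡ 1 (mod 4).
But 0 ≢ 1 (mod 4), so 0 ∈ ℤ/52ℤ has no preimage. So ψ is not surjective.
Since ψ is not surjective, we find the least positive k with ψ(k) = ψ(0): this means 28k ≡ 0 (mod 52), i.e. 52 ∣ 28k. Since gcd(28, 52) = 4, dividing through by 4 this holds exactly when 13 ∣ 7k, and as gcd(7, 13) = 1, exactly when 13 ∣ k.
The smallest positive such k is 13.

13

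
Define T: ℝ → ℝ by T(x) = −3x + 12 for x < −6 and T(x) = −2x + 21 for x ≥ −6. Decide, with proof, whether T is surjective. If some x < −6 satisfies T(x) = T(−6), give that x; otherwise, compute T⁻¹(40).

Both pieces are strictly decreasing (slopes −3 and −2), so each is injective on its own interval.
The left piece maps (−∞, −6) onto (30, ∞); the right piece maps [−6, ∞) onto (−∞, 33].
The union (30, ∞) ∪ (−∞, 33] covers ℝ, so T is surjective.
For the follow-up: the images overlap, so an x < −6 with T(x) = T(−6) exists. T(−6) = 33; solving −3x + 12 = 33 for x < −6 gives x = (33 − 12)/(−3) = −7.

-7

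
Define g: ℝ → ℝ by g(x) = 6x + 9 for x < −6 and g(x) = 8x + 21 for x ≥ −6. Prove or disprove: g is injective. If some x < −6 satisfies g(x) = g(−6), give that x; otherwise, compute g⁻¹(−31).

-20/3

Both pieces are strictly increasing (slopes 6 and 8), so each is injective on its own interval.
The left piece maps (−∞, −6) onto (−∞, −27); the right piece maps [−6, ∞) onto [−27, ∞).
These images are disjoint, so no value is attained by both pieces. So g is injective.
Because the two images are disjoint, no x < −6 has g(x) = g(−6), so we compute g⁻¹(−31): −31 lies in (−∞, −27), so solve 6x + 9 = −31: x = (−31 − 9)/6 = −20/3.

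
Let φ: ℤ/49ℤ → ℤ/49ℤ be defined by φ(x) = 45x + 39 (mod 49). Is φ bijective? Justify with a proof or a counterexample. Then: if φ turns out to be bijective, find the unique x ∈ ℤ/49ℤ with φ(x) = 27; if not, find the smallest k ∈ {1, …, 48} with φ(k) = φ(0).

3

By definition, φ is injective if φ(u) = φ(v) implies u = v.
Suppose φ(u) = φ(v) in ℤ/49ℤ. Then 45u + 39 ≡ 45v + 39 (mod 49), hence 45(u − v) ≡ 0 (mod 49).
Since gcd(45, 49) = 1, 45 is invertible modulo 49, thus u − v ≡ 0 (mod 49), i.e. u = v.
We now compute 45⁻¹ mod 49 explicitly. Euclid's algorithm: 49 = 1·45 + 4, 45 = 11·4 + 1; back-substituting gives 1 = 12·45 − 11·49, so 45⁻¹ ≡ 12 (mod 49).
Then y ↦ 12(y − 39) is a two-sided inverse to φ, so every y ∈ ℤ/49ℤ has a preimage.
Hence φ is bijective.
Since φ is bijective, we find φ⁻¹(27): we need 45x ≡ 27 − 39 ≡ 37 (mod 49). Using 45⁻¹ = 12: x ≡ 12·37 = 444 = 9·49 + 3, so x = 3.
Check: φ(3) = 45·3 + 39 = 174 = 3·49 + 27 ≡ 27 (mod 49).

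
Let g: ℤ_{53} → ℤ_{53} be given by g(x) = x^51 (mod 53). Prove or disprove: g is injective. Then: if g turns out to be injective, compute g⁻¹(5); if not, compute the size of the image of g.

Since 53 is prime, the nonzero elements of ℤ_{53} form a cyclic group of order 52.
As gcd(51, 52) = 1, raising to the 51st power is a bijection on this group: if u^51 ≡ v^51 then (uv^{−1})^51 = 1, and the only element of order dividing gcd(51, 52) = 1 is 1, so u = v.
With g(0) = 0 this makes g injective on all of ℤ_{53}, hence bijective (finite equal-size domain and codomain). In particular g is injective.
Since g is injective, we find the preimage of 5. The inverse of x ↦ x^51 on (ℤ_{53})^× is x ↦ x^51, because 51·51 = 2601 = 50·52 + 1 ≡ 1 (mod 52) and x^{52} = 1 for x ≠ 0 (Fermat). So g⁻¹(5) = 5^51 mod 53.
Repeated squaring mod 53: 5^1 ≡ 5, 5^2 ≡ 5² = 25, 5^4 ≡ 25² = 625 ≡ 42, 5^8 ≡ 42² = 1764 ≡ 15, 5^16 ≡ 15² = 225 ≡ 13, 5^32 ≡ 13² = 169 ≡ 10. Since 51 = 32 + 16 + 2 + 1, 5^51 ≡ 10·13·25·5: 10·13 = 130 ≡ 24, then 24·25 = 600 ≡ 17, then 17·5 = 85 ≡ 32. So 5^51 ≡ 32 (mod 53).
Hence g⁻¹(5) = 32.

32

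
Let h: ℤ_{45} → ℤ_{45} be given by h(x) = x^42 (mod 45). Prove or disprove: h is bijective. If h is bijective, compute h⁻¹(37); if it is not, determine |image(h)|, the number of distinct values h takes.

h(1) = 1^42 = 1.
h(4): Repeated squaring mod 45: 4^1 ≡ 4, 4^2 ≡ 4² = 16, 4^4 ≡ 16² = 256 ≡ 31, 4^8 ≡ 31² = 961 ≡ 16, 4^16 ≡ 16² = 256 ≡ 31, 4^32 ≡ 31² = 961 ≡ 16. Since 42 = 32 + 8 + 2, 4^42 ≡ 16·16·16: 16·16 = 256 ≡ 31, then 31·16 = 496 ≡ 1. So 4^42 ≡ 1 (mod 45).
So h(1) = h(4) = 1 while 1 ≠ 4, thus h is not injective, hence not bijective.
Since h is not bijective, we determine |image(h)|. Computing x^42 mod 45 for each x (by repeated squaring, reducing mod 45 at every step), the values h(0), h(1), …, h(44) are: 0, 1, 19, 9, 1, 10, 36, 19, 19, 36, 10, 1, 9, 19, 1, 0, 1, 19, 9, 1, 10, 36, 19, 19, 36, 10, 1, 9, 19, 1, 0, 1, 19, 9, 1, 10, 36, 19, 19, 36, 10, 1, 9, 19, 1.
The distinct values are {0, 1, 9, 10, 19, 36}; there are 6 of them.

6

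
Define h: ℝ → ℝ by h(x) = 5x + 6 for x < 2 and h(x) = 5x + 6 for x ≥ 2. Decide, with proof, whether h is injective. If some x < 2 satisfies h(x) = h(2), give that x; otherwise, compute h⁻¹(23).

17/5

Both pieces are strictly increasing (slopes 5 and 5), so each is injective on its own interval.
The left piece maps (−∞, 2) onto (−∞, 16); the right piece maps [2, ∞) onto [16, ∞).
These images are disjoint, so no value is attained by both pieces. So h is injective.
Because the two images are disjoint, no x < 2 has h(x) = h(2), so we compute h⁻¹(23): 23 lies in [16, ∞), so solve 5x + 6 = 23: x = (23 − 6)/5 = 17/5.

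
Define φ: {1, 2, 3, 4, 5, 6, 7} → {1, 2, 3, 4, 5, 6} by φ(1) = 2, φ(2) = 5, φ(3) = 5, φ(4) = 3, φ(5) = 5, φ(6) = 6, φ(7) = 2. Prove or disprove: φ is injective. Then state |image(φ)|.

4

φ(2) = 5 = φ(3) with 2 ≠ 3, so φ is not injective.
The image of φ is {2, 3, 5, 6}, which has 4 elements.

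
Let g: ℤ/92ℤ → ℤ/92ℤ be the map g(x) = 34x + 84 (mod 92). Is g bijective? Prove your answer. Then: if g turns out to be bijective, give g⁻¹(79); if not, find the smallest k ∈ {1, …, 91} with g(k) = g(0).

We have gcd(34, 92) = 2 > 1. Taking u = 0 and v = 46: g(0) = 84 and g(46) = 34·46 + 84 = 1648 ≡ 84 (mod 92).
So g(0) = g(46) while 0 ≠ 46, therefore g is not injective, hence not bijective.
Since g is not bijective, we find the least positive k with g(k) = g(0): this means 34k ≡ 0 (mod 92), i.e. 92 ∣ 34k. Since gcd(34, 92) = 2, dividing through by 2 this holds exactly when 46 ∣ 17k, and as gcd(17, 46) = 1, exactly when 46 ∣ k.
The smallest positive such k is 46.

46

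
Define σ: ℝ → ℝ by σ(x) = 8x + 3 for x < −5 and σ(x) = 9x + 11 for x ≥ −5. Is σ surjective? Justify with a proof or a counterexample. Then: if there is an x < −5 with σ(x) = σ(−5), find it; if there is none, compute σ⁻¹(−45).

-6

Both pieces are strictly increasing (slopes 8 and 9), so each is injective on its own interval.
The left piece maps (−∞, −5) onto (−∞, −37); the right piece maps [−5, ∞) onto [−34, ∞).
The union (−∞, −37) ∪ [−34, ∞) omits the interval between −37 and −34; in particular −37 has no preimage. So σ is not surjective.
Because the two images are disjoint, no x < −5 has σ(x) = σ(−5), so we compute σ⁻¹(−45): −45 lies in (−∞, −37), so solve 8x + 3 = −45: x = (−45 − 3)/8 = −6.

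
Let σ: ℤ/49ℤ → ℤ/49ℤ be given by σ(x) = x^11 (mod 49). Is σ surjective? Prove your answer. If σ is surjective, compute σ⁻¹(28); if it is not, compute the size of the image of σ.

σ(0) = 0^11 = 0.
σ(7): Repeated squaring mod 49: 7^1 ≡ 7, 7^2 ≡ 7² = 49 ≡ 0, 7^4 ≡ 0² = 0, 7^8 ≡ 0² = 0. Since 11 = 8 + 2 + 1, 7^11 ≡ 0·0·7: 0·0 = 0, then 0·7 = 0. So 7^11 ≡ 0 (mod 49).
So σ(0) = σ(7) = 0 while 0 ≠ 7, hence σ is not injective.
A non-injective map from the 49-element set ℤ/49ℤ to itself takes at most 48 distinct values, so it cannot be surjective. Hence σ is not surjective.
Since σ is not surjective, we determine |image(σ)|. Computing x^11 mod 49 for each x (by repeated squaring, reducing mod 49 at every step), the values σ(0), σ(1), …, σ(48) are: 0, 1, 39, 12, 2, 17, 27, 0, 29, 46, 26, 16, 24, 6, 0, 8, 4, 40, 30, 31, 34, 0, 36, 11, 5, 44, 38, 13, 0, 15, 18, 19, 9, 45, 41, 0, 43, 25, 33, 23, 3, 20, 0, 22, 32, 47, 37, 10, 48.
The distinct values are {0, 1, 2, 3, 4, 5, 6, 8, 9, 10, 11, 12, 13, 15, 16, 17, 18, 19, 20, 22, 23, 24, 25, 26, 27, 29, 30, 31, 32, 33, 34, 36, 37, 38, 39, 40, 41, 43, 44, 45, 46, 47, 48}; there are 43 of them.

43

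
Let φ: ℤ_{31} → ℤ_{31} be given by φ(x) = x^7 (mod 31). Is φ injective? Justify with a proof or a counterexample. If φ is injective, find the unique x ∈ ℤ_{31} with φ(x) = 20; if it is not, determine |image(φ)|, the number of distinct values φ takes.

10

Since 31 is prime, the nonzero elements of ℤ_{31} form a cyclic group of order 30.
As gcd(7, 30) = 1, raising to the 7th power is a bijection on this group: if u^7 ≡ v^7 then (uv^{−1})^7 = 1, and the only element of order dividing gcd(7, 30) = 1 is 1, so u = v.
With φ(0) = 0 this makes φ injective on all of ℤ_{31}, hence bijective (finite equal-size domain and codomain). In particular φ is injective.
Since φ is injective, we find the preimage of 20. The inverse of x ↦ x^7 on (ℤ_{31})^× is x ↦ x^13, because 7·13 = 91 = 3·30 + 1 ≡ 1 (mod 30) and x^{30} = 1 for x ≠ 0 (Fermat). So φ⁻¹(20) = 20^13 mod 31.
Repeated squaring mod 31: 20^1 ≡ 20, 20^2 ≡ 20² = 400 ≡ 28, 20^4 ≡ 28² = 784 ≡ 9, 20^8 ≡ 9² = 81 ≡ 19. Since 13 = 8 + 4 + 1, 20^13 ≡ 19·9·20: 19·9 = 171 ≡ 16, then 16·20 = 320 ≡ 10. So 20^13 ≡ 10 (mod 31).
Hence φ⁻¹(20) = 10.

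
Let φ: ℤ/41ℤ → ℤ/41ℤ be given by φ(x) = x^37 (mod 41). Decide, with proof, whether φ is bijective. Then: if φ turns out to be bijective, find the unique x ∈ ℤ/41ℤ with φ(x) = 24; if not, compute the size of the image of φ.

Since 41 is prime, the nonzero elements of ℤ/41ℤ form a cyclic group of order 40.
As gcd(37, 40) = 1, raising to the 37th power is a bijection on this group: if a^37 ≡ b^37 then (ab^{−1})^37 = 1, and the only element of order dividing gcd(37, 40) = 1 is 1, so a = b.
With φ(0) = 0 this makes φ injective on all of ℤ/41ℤ, hence bijective (finite equal-size domain and codomain). In particular φ is bijective.
Since φ is bijective, we find the preimage of 24. The inverse of x ↦ x^37 on (ℤ/41ℤ)^× is x ↦ x^13, because 37·13 = 481 = 12·40 + 1 ≡ 1 (mod 40) and x^{40} = 1 for x ≠ 0 (Fermat). So φ⁻¹(24) = 24^13 mod 41.
Repeated squaring mod 41: 24^1 ≡ 24, 24^2 ≡ 24² = 576 ≡ 2, 24^4 ≡ 2² = 4, 24^8 ≡ 4² = 16. Since 13 = 8 + 4 + 1, 24^13 ≡ 16·4·24: 16·4 = 64 ≡ 23, then 23·24 = 552 ≡ 19. So 24^13 ≡ 19 (mod 41).
Hence φ⁻¹(24) = 19.

19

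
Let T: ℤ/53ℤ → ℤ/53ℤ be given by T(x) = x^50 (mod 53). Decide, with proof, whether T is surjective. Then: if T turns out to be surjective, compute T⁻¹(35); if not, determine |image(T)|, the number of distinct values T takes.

T(26): Repeated squaring mod 53: 26^1 ≡ 26, 26^2 ≡ 26² = 676 ≡ 40, 26^4 ≡ 40² = 1600 ≡ 10, 26^8 ≡ 10² = 100 ≡ 47, 26^16 ≡ 47² = 2209 ≡ 36, 26^32 ≡ 36² = 1296 ≡ 24. Since 50 = 32 + 16 + 2, 26^50 ≡ 24·36·40: 24·36 = 864 ≡ 16, then 16·40 = 640 ≡ 4. So 26^50 ≡ 4 (mod 53).
T(27): Repeated squaring mod 53: 27^1 ≡ 27, 27^2 ≡ 27² = 729 ≡ 40, 27^4 ≡ 40² = 1600 ≡ 10, 27^8 ≡ 10² = 100 ≡ 47, 27^16 ≡ 47² = 2209 ≡ 36, 27^32 ≡ 36² = 1296 ≡ 24. Since 50 = 32 + 16 + 2, 27^50 ≡ 24·36·40: 24·36 = 864 ≡ 16, then 16·40 = 640 ≡ 4. So 27^50 ≡ 4 (mod 53).
So T(26) = T(27) = 4 while 26 ≠ 27, hence T is not injective.
A non-injective map from the 53-element set ℤ/53ℤ to itself takes at most 52 distinct values, so it cannot be surjective. So T is not surjective.
Since T is not surjective, we determine |image(T)|. Computing x^50 mod 53 for each x (by repeated squaring, reducing mod 53 at every step), the values T(0), T(1), …, T(52) are: 0, 1, 40, 6, 10, 17, 28, 13, 29, 36, 44, 46, 7, 16, 43, 49, 47, 42, 9, 37, 11, 25, 38, 52, 15, 24, 4, 4, 24, 15, 52, 38, 25, 11, 37, 9, 42, 47, 49, 43, 16, 7, 46, 44, 36, 29, 13, 28, 17, 10, 6, 40, 1.
The distinct values are {0, 1, 4, 6, 7, 9, 10, 11, 13, 15, 16, 17, 24, 25, 28, 29, 36, 37, 38, 40, 42, 43, 44, 46, 47, 49, 52}; there are 27 of them.

27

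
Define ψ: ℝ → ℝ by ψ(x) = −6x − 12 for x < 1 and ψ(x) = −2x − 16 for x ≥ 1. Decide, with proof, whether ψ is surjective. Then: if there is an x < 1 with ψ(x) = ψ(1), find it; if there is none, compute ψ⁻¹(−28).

Both pieces are strictly decreasing (slopes −6 and −2), so each is injective on its own interval.
The left piece maps (−∞, 1) onto (−18, ∞); the right piece maps [1, ∞) onto (−∞, −18].
These images together cover ℝ, so ψ is surjective.
Because the two images are disjoint, no x < 1 has ψ(x) = ψ(1), so we compute ψ⁻¹(−28): −28 lies in (−∞, −18], so solve −2x − 16 = −28: x = (−28 + 16)/(−2) = 6.

6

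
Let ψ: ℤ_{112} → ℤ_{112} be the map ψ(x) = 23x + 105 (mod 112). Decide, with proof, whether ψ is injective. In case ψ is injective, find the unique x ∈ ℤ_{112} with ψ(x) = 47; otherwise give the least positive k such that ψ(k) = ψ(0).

Suppose ψ(a) = ψ(b) in ℤ_{112}. Then 23a + 105 ≡ 23b + 105 (mod 112), thus 23(a − b) ≡ 0 (mod 112).
Since gcd(23, 112) = 1, 23 is invertible modulo 112, so a − b ≡ 0 (mod 112), i.e. a = b.
Therefore ψ is injective.
We now compute 23⁻¹ mod 112 explicitly. Euclid's algorithm: 112 = 4·23 + 20, 23 = 1·20 + 3, 20 = 6·3 + 2, 3 = 1·2 + 1; back-substituting gives 1 = 39·23 − 8·112, so 23⁻¹ ≡ 39 (mod 112).
Since ψ is injective, we compute ψ⁻¹(47): solve 23x + 105 ≡ 47 (mod 112), i.e. 23x ≡ 54 (mod 112).
Multiplying by 23⁻¹ = 39 gives x ≡ 39·54 = 2106 = 18·112 + 90 ≡ 90 (mod 112).
Check: ψ(90) = 23·90 + 105 = 2175 = 19·112 + 47 ≡ 47 (mod 112).

90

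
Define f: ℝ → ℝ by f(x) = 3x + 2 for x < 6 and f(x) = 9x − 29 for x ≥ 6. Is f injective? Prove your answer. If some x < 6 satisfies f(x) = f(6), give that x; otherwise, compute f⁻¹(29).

58/9

Both pieces are strictly increasing (slopes 3 and 9), so each is injective on its own interval.
The left piece maps (−∞, 6) onto (−∞, 20); the right piece maps [6, ∞) onto [25, ∞).
These images are disjoint, so no value is attained by both pieces. Thus f is injective.
Because the two images are disjoint, no x < 6 has f(x) = f(6), so we compute f⁻¹(29): 29 lies in [25, ∞), so solve 9x − 29 = 29: x = (29 + 29)/9 = 58/9.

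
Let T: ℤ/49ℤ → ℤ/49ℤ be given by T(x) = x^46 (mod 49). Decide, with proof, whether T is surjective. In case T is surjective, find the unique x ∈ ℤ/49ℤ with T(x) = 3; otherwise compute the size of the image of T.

T(0) = 0^46 = 0.
T(7): Repeated squaring mod 49: 7^1 ≡ 7, 7^2 ≡ 7² = 49 ≡ 0, 7^4 ≡ 0² = 0, 7^8 ≡ 0² = 0, 7^16 ≡ 0² = 0, 7^32 ≡ 0² = 0. Since 46 = 32 + 8 + 4 + 2, 7^46 ≡ 0·0·0·0: 0·0 = 0, then 0·0 = 0, then 0·0 = 0. So 7^46 ≡ 0 (mod 49).
So T(0) = T(7) = 0 while 0 ≠ 7, therefore T is not injective.
A non-injective map from the 49-element set ℤ/49ℤ to itself takes at most 48 distinct values, so it cannot be surjective. So T is not surjective.
Since T is not surjective, we determine |image(T)|. Computing x^46 mod 49 for each x (by repeated squaring, reducing mod 49 at every step), the values T(0), T(1), …, T(48) are: 0, 1, 16, 32, 11, 37, 22, 0, 29, 44, 4, 39, 9, 43, 0, 8, 23, 25, 18, 30, 15, 0, 36, 2, 46, 46, 2, 36, 0, 15, 30, 18, 25, 23, 8, 0, 43, 9, 39, 4, 44, 29, 0, 22, 37, 11, 32, 16, 1.
The distinct values are {0, 1, 2, 4, 8, 9, 11, 15, 16, 18, 22, 23, 25, 29, 30, 32, 36, 37, 39, 43, 44, 46}; there are 22 of them.

22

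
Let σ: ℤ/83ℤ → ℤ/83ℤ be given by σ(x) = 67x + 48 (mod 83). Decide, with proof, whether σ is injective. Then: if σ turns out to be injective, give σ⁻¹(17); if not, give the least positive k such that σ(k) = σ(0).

59

Recall that injectivity means: for all a, b in the domain, σ(a) = σ(b) implies a = b.
Suppose σ(a) = σ(b) in ℤ/83ℤ. Then 67a + 48 ≡ 67b + 48 (mod 83), hence 67(a − b) ≡ 0 (mod 83).
Since gcd(67, 83) = 1, 67 is invertible modulo 83, so a − b ≡ 0 (mod 83), i.e. a = b.
Thus σ is injective.
We now compute 67⁻¹ mod 83 explicitly. Euclid's algorithm: 83 = 1·67 + 16, 67 = 4·16 + 3, 16 = 5·3 + 1; back-substituting gives 1 = 57·67 − 46·83, so 67⁻¹ ≡ 57 (mod 83).
Since σ is injective, we find σ⁻¹(17): we need 67x ≡ 17 − 48 ≡ 52 (mod 83). Using 67⁻¹ = 57: x ≡ 57·52 = 2964 = 35·83 + 59, so x = 59.
Check: σ(59) = 67·59 + 48 = 4001 = 48·83 + 17 ≡ 17 (mod 83).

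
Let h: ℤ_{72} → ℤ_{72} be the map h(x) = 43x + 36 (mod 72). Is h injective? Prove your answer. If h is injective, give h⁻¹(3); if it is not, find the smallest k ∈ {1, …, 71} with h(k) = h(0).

21

Suppose h(a) = h(b) in ℤ_{72}. Then 43a + 36 ≡ 43b + 36 (mod 72), thus 43(a − b) ≡ 0 (mod 72).
Since gcd(43, 72) = 1, 43 is invertible modulo 72, so a − b ≡ 0 (mod 72), i.e. a = b.
So h is injective.
We now compute 43⁻¹ mod 72 explicitly. Euclid's algorithm: 72 = 1·43 + 29, 43 = 1·29 + 14, 29 = 2·14 + 1; back-substituting gives 1 = 67·43 − 40·72, so 43⁻¹ ≡ 67 (mod 72).
Since h is injective, we compute h⁻¹(3): solve 43x + 36 ≡ 3 (mod 72), i.e. 43x ≡ 39 (mod 72).
Multiplying by 43⁻¹ = 67 gives x ≡ 67·39 = 2613 = 36·72 + 21 ≡ 21 (mod 72).
Check: h(21) = 43·21 + 36 = 939 = 13·72 + 3 ≡ 3 (mod 72).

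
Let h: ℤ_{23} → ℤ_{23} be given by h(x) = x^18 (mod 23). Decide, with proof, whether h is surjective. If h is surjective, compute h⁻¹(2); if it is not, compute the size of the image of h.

12

h(11): Repeated squaring mod 23: 11^1 ≡ 11, 11^2 ≡ 11² = 121 ≡ 6, 11^4 ≡ 6² = 36 ≡ 13, 11^8 ≡ 13² = 169 ≡ 8, 11^16 ≡ 8² = 64 ≡ 18. Since 18 = 16 + 2, 11^18 ≡ 18·6: 18·6 = 108 ≡ 16. So 11^18 ≡ 16 (mod 23).
h(12): Repeated squaring mod 23: 12^1 ≡ 12, 12^2 ≡ 12² = 144 ≡ 6, 12^4 ≡ 6² = 36 ≡ 13, 12^8 ≡ 13² = 169 ≡ 8, 12^16 ≡ 8² = 64 ≡ 18. Since 18 = 16 + 2, 12^18 ≡ 18·6: 18·6 = 108 ≡ 16. So 12^18 ≡ 16 (mod 23).
So h(11) = h(12) = 16 while 11 ≠ 12, so h is not injective.
A non-injective map from the 23-element set ℤ_{23} to itself takes at most 22 distinct values, so it cannot be surjective. Therefore h is not surjective.
Since h is not surjective, we determine |image(h)|. Computing x^18 mod 23 for each x (by repeated squaring, reducing mod 23 at every step), the values h(0), h(1), …, h(22) are: 0, 1, 13, 2, 8, 6, 3, 18, 12, 4, 9, 16, 16, 9, 4, 12, 18, 3, 6, 8, 2, 13, 1.
The distinct values are {0, 1, 2, 3, 4, 6, 8, 9, 12, 13, 16, 18}; there are 12 of them.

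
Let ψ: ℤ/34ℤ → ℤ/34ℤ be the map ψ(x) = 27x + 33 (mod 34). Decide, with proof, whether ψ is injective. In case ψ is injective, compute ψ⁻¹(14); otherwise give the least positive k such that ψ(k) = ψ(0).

By definition, ψ is injective when ψ(s) = ψ(t) forces s = t.
If ψ(s) = ψ(t), then 27s ≡ 27t (mod 34). Because gcd(27, 34) = 1, we may cancel 27 to get s ≡ t (mod 34).
So ψ is injective.
We now compute 27⁻¹ mod 34 explicitly. Euclid's algorithm: 34 = 1·27 + 7, 27 = 3·7 + 6, 7 = 1·6 + 1; back-substituting gives 1 = 29·27 − 23·34, so 27⁻¹ ≡ 29 (mod 34).
Since ψ is injective, we find ψ⁻¹(14): we need 27x ≡ 14 − 33 ≡ 15 (mod 34). Using 27⁻¹ = 29: x ≡ 29·15 = 435 = 12·34 + 27, so x = 27.
Check: ψ(27) = 27·27 + 33 = 762 = 22·34 + 14 ≡ 14 (mod 34).

27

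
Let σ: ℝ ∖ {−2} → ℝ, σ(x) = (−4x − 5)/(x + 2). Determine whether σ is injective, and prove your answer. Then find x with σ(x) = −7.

-3

Suppose σ(a) = σ(b). Cross-multiplying: (−4a − 5)(b + 2) = (−4b − 5)(a + 2).
Expanding both sides and cancelling the symmetric terms leaves −3·(a − b) = 0. Since −3 ≠ 0, a = b. Hence σ is injective.
Solving σ(x) = −7: cross-multiplying gives −4x − 5 = −7(x + 2), which rearranges to 3x = −9, so x = −3.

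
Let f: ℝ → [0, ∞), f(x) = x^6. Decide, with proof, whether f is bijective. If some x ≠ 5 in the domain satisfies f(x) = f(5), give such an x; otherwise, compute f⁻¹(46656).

f(5) = 15625 = (−5)^6 = f(−5) (since 6 is even), with 5 ≠ −5. So f is not injective, hence not bijective.
For the follow-up, such an x exists: taking x = −5 ∈ ℝ gives f(−5) = 15625 = f(5) with −5 ≠ 5.

-5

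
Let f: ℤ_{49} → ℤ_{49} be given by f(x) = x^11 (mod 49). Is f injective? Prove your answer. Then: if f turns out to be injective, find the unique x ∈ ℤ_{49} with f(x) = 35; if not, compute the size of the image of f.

43

f(0) = 0^11 = 0.
f(7): Repeated squaring mod 49: 7^1 ≡ 7, 7^2 ≡ 7² = 49 ≡ 0, 7^4 ≡ 0² = 0, 7^8 ≡ 0² = 0. Since 11 = 8 + 2 + 1, 7^11 ≡ 0·0·7: 0·0 = 0, then 0·7 = 0. So 7^11 ≡ 0 (mod 49).
So f(0) = f(7) = 0 while 0 ≠ 7, thus f is not injective.
Since f is not injective, we determine |image(f)|. Computing x^11 mod 49 for each x (by repeated squaring, reducing mod 49 at every step), the values f(0), f(1), …, f(48) are: 0, 1, 39, 12, 2, 17, 27, 0, 29, 46, 26, 16, 24, 6, 0, 8, 4, 40, 30, 31, 34, 0, 36, 11, 5, 44, 38, 13, 0, 15, 18, 19, 9, 45, 41, 0, 43, 25, 33, 23, 3, 20, 0, 22, 32, 47, 37, 10, 48.
The distinct values are {0, 1, 2, 3, 4, 5, 6, 8, 9, 10, 11, 12, 13, 15, 16, 17, 18, 19, 20, 22, 23, 24, 25, 26, 27, 29, 30, 31, 32, 33, 34, 36, 37, 38, 39, 40, 41, 43, 44, 45, 46, 47, 48}; there are 43 of them.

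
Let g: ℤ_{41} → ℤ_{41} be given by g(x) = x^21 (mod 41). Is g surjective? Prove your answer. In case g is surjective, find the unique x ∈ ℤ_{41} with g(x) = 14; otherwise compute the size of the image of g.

Since 41 is prime, the nonzero elements of ℤ_{41} form a cyclic group of order 40.
As gcd(21, 40) = 1, raising to the 21st power is a bijection on this group: if a^21 ≡ b^21 then (ab^{−1})^21 = 1, and the only element of order dividing gcd(21, 40) = 1 is 1, so a = b.
With g(0) = 0 this makes g injective on all of ℤ_{41}, hence bijective (finite equal-size domain and codomain). In particular g is surjective.
Since g is surjective, we find the preimage of 14. The inverse of x ↦ x^21 on (ℤ_{41})^× is x ↦ x^21, because 21·21 = 441 = 11·40 + 1 ≡ 1 (mod 40) and x^{40} = 1 for x ≠ 0 (Fermat). So g⁻¹(14) = 14^21 mod 41.
Repeated squaring mod 41: 14^1 ≡ 14, 14^2 ≡ 14² = 196 ≡ 32, 14^4 ≡ 32² = 1024 ≡ 40, 14^8 ≡ 40² = 1600 ≡ 1, 14^16 ≡ 1² = 1. Since 21 = 16 + 4 + 1, 14^21 ≡ 1·40·14: 1·40 = 40, then 40·14 = 560 ≡ 27. So 14^21 ≡ 27 (mod 41).
Hence g⁻¹(14) = 27.

27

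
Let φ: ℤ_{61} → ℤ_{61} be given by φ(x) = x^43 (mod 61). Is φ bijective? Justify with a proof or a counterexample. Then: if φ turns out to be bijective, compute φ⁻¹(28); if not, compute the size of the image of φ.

Since 61 is prime, the nonzero elements of ℤ_{61} form a cyclic group of order 60.
As gcd(43, 60) = 1, raising to the 43rd power is a bijection on this group: if s^43 ≡ t^43 then (st^{−1})^43 = 1, and the only element of order dividing gcd(43, 60) = 1 is 1, so s = t.
With φ(0) = 0 this makes φ injective on all of ℤ_{61}, hence bijective (finite equal-size domain and codomain). In particular φ is bijective.
Since φ is bijective, we find the preimage of 28. The inverse of x ↦ x^43 on (ℤ_{61})^× is x ↦ x^7, because 43·7 = 301 = 5·60 + 1 ≡ 1 (mod 60) and x^{60} = 1 for x ≠ 0 (Fermat). So φ⁻¹(28) = 28^7 mod 61.
Repeated squaring mod 61: 28^1 ≡ 28, 28^2 ≡ 28² = 784 ≡ 52, 28^4 ≡ 52² = 2704 ≡ 20. Since 7 = 4 + 2 + 1, 28^7 ≡ 20·52·28: 20·52 = 1040 ≡ 3, then 3·28 = 84 ≡ 23. So 28^7 ≡ 23 (mod 61).
Hence φ⁻¹(28) = 23.

23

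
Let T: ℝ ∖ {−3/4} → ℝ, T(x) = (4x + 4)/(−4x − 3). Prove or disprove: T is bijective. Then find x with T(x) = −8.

If T(x) = −1, cross-multiplying gives −4(4x + 4) = 4(−4x − 3), which simplifies to −16 = −12 — false.  So −1 has no preimage and T is not surjective.
So T is not bijective.
Solving T(x) = −8: cross-multiplying gives 4x + 4 = −8(−4x − 3), which rearranges to −28x = 20, so x = −5/7.

-5/7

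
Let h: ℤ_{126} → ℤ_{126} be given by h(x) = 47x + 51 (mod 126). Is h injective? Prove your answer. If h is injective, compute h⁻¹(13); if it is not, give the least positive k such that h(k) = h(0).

26

If h(x_1) = h(x_2), then 47x_1 ≡ 47x_2 (mod 126). Because gcd(47, 126) = 1, we may cancel 47 to get x_1 ≡ x_2 (mod 126).
So h is injective.
We now compute 47⁻¹ mod 126 explicitly. Euclid's algorithm: 126 = 2·47 + 32, 47 = 1·32 + 15, 32 = 2·15 + 2, 15 = 7·2 + 1; back-substituting gives 1 = 59·47 − 22·126, so 47⁻¹ ≡ 59 (mod 126).
Since h is injective, we compute h⁻¹(13): solve 47x + 51 ≡ 13 (mod 126), i.e. 47x ≡ 88 (mod 126).
Multiplying by 47⁻¹ = 59 gives x ≡ 59·88 = 5192 = 41·126 + 26 ≡ 26 (mod 126).
Check: h(26) = 47·26 + 51 = 1273 = 10·126 + 13 ≡ 13 (mod 126).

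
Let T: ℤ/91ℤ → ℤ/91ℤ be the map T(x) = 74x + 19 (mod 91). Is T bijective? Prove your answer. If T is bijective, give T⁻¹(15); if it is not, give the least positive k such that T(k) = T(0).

Suppose T(u) = T(v) in ℤ/91ℤ. Then 74u + 19 ≡ 74v + 19 (mod 91), so 74(u − v) ≡ 0 (mod 91).
Since gcd(74, 91) = 1, 74 is invertible modulo 91, thus u − v ≡ 0 (mod 91), i.e. u = v.
We now compute 74⁻¹ mod 91 explicitly. Euclid's algorithm: 91 = 1·74 + 17, 74 = 4·17 + 6, 17 = 2·6 + 5, 6 = 1·5 + 1; back-substituting gives 1 = 16·74 − 13·91, so 74⁻¹ ≡ 16 (mod 91).
For any y ∈ ℤ/91ℤ, x = 16(y − 19) mod 91 satisfies T(x) = 74·16(y − 19) + 19 ≡ y (since 74·16 ≡ 1 mod 91). So every y has a preimage.
Hence T is bijective.
Since T is bijective, we find T⁻¹(15): we need 74x ≡ 15 − 19 ≡ 87 (mod 91). Using 74⁻¹ = 16: x ≡ 16·87 = 1392 = 15·91 + 27, so x = 27.
Check: T(27) = 74·27 + 19 = 2017 = 22·91 + 15 ≡ 15 (mod 91).

27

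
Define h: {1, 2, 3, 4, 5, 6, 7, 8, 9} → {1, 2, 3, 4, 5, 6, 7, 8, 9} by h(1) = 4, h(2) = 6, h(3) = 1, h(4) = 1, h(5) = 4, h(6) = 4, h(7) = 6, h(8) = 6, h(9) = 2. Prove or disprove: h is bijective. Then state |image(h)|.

h(3) = 1 = h(4) with 3 ≠ 4, so h is not injective, hence not bijective.
The image of h is {1, 2, 4, 6}, which has 4 elements.

4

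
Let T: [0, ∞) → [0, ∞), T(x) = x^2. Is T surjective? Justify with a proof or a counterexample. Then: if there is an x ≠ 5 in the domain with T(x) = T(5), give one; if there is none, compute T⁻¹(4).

For any y ∈ [0, ∞), x = y^{1/2} ∈ [0, ∞) gives T(x) = y, so T is surjective.
Since x ↦ x^2 is strictly increasing on [0, ∞), it is injective there, so no x ≠ 5 in the domain has T(x) = T(5). We therefore compute T⁻¹(4) = 4^{1/2} = 2 (indeed 2^2 = 4).

2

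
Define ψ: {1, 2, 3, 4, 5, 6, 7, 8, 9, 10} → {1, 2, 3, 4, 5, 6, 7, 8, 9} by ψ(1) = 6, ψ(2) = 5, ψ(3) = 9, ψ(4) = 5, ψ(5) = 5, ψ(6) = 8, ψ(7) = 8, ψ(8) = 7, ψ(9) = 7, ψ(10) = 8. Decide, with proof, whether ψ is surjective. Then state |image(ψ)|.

5

No element maps to 1, so ψ is not surjective.
The image of ψ is {5, 6, 7, 8, 9}, which has 5 elements.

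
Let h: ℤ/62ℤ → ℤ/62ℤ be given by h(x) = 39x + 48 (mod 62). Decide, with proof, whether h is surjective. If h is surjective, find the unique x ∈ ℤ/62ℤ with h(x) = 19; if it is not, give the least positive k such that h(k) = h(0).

39

Since gcd(39, 62) = 1, 39 is invertible modulo 62. Euclid's algorithm: 62 = 1·39 + 23, 39 = 1·23 + 16, 23 = 1·16 + 7, 16 = 2·7 + 2, 7 = 3·2 + 1; back-substituting gives 1 = 35·39 − 22·62, so 39⁻¹ ≡ 35 (mod 62).
Then y ↦ 35(y − 48) is a two-sided inverse to h, so every y ∈ ℤ/62ℤ has a preimage.
Hence h is surjective.
Since h is surjective, we compute h⁻¹(19): solve 39x + 48 ≡ 19 (mod 62), i.e. 39x ≡ 33 (mod 62).
Multiplying by 39⁻¹ = 35 gives x ≡ 35·33 = 1155 = 18·62 + 39 ≡ 39 (mod 62).
Check: h(39) = 39·39 + 48 = 1569 = 25·62 + 19 ≡ 19 (mod 62).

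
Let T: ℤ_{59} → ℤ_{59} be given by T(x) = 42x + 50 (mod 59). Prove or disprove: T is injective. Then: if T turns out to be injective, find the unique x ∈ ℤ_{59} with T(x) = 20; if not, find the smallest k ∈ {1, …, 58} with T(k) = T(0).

33

If T(x_1) = T(x_2), then 42x_1 ≡ 42x_2 (mod 59). Because gcd(42, 59) = 1, we may cancel 42 to get x_1 ≡ x_2 (mod 59).
Thus T is injective.
We now compute 42⁻¹ mod 59 explicitly. Euclid's algorithm: 59 = 1·42 + 17, 42 = 2·17 + 8, 17 = 2·8 + 1; back-substituting gives 1 = 52·42 − 37·59, so 42⁻¹ ≡ 52 (mod 59).
Since T is injective, we find T⁻¹(20): we need 42x ≡ 20 − 50 ≡ 29 (mod 59). Using 42⁻¹ = 52: x ≡ 52·29 = 1508 = 25·59 + 33, so x = 33.
Check: T(33) = 42·33 + 50 = 1436 = 24·59 + 20 ≡ 20 (mod 59).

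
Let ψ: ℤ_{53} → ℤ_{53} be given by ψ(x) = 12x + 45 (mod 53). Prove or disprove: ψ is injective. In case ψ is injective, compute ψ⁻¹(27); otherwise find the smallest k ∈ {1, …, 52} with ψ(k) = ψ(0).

25

Suppose ψ(s) = ψ(t) in ℤ_{53}. Then 12s + 45 ≡ 12t + 45 (mod 53), hence 12(s − t) ≡ 0 (mod 53).
Since gcd(12, 53) = 1, 12 is invertible modulo 53, thus s − t ≡ 0 (mod 53), i.e. s = t.
Hence ψ is injective.
We now compute 12⁻¹ mod 53 explicitly. Euclid's algorithm: 53 = 4·12 + 5, 12 = 2·5 + 2, 5 = 2·2 + 1; back-substituting gives 1 = 31·12 − 7·53, so 12⁻¹ ≡ 31 (mod 53).
Since ψ is injective, we compute ψ⁻¹(27): solve 12x + 45 ≡ 27 (mod 53), i.e. 12x ≡ 35 (mod 53).
Multiplying by 12⁻¹ = 31 gives x ≡ 31·35 = 1085 = 20·53 + 25 ≡ 25 (mod 53).
Check: ψ(25) = 12·25 + 45 = 345 = 6·53 + 27 ≡ 27 (mod 53).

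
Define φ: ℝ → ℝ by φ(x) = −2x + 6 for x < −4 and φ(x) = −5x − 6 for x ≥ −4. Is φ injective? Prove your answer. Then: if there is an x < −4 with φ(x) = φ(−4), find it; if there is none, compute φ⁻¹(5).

Both pieces are strictly decreasing (slopes −2 and −5), so each is injective on its own interval.
The left piece maps (−∞, −4) onto (14, ∞); the right piece maps [−4, ∞) onto (−∞, 14].
These images are disjoint, so no value is attained by both pieces. Therefore φ is injective.
Because the two images are disjoint, no x < −4 has φ(x) = φ(−4), so we compute φ⁻¹(5): 5 lies in (−∞, 14], so solve −5x − 6 = 5: x = (5 + 6)/(−5) = −11/5.

-11/5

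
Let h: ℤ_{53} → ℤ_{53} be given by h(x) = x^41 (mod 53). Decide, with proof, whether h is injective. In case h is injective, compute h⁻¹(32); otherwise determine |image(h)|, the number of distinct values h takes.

35

Since 53 is prime, the nonzero elements of ℤ_{53} form a cyclic group of order 52.
As gcd(41, 52) = 1, raising to the 41st power is a bijection on this group: if s^41 ≡ t^41 then (st^{−1})^41 = 1, and the only element of order dividing gcd(41, 52) = 1 is 1, so s = t.
With h(0) = 0 this makes h injective on all of ℤ_{53}, hence bijective (finite equal-size domain and codomain). In particular h is injective.
Since h is injective, we find the preimage of 32. The inverse of x ↦ x^41 on (ℤ_{53})^× is x ↦ x^33, because 41·33 = 1353 = 26·52 + 1 ≡ 1 (mod 52) and x^{52} = 1 for x ≠ 0 (Fermat). So h⁻¹(32) = 32^33 mod 53.
Repeated squaring mod 53: 32^1 ≡ 32, 32^2 ≡ 32² = 1024 ≡ 17, 32^4 ≡ 17² = 289 ≡ 24, 32^8 ≡ 24² = 576 ≡ 46, 32^16 ≡ 46² = 2116 ≡ 49, 32^32 ≡ 49² = 2401 ≡ 16. Since 33 = 32 + 1, 32^33 ≡ 16·32: 16·32 = 512 ≡ 35. So 32^33 ≡ 35 (mod 53).
Hence h⁻¹(32) = 35.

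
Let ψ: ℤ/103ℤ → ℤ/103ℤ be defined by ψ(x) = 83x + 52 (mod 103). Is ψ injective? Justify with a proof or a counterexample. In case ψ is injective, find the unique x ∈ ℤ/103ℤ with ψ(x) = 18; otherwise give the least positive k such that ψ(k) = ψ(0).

Suppose ψ(u) = ψ(v) in ℤ/103ℤ. Then 83u + 52 ≡ 83v + 52 (mod 103), hence 83(u − v) ≡ 0 (mod 103).
Since gcd(83, 103) = 1, 83 is invertible modulo 103, thus u − v ≡ 0 (mod 103), i.e. u = v.
Thus ψ is injective.
We now compute 83⁻¹ mod 103 explicitly. Euclid's algorithm: 103 = 1·83 + 20, 83 = 4·20 + 3, 20 = 6·3 + 2, 3 = 1·2 + 1; back-substituting gives 1 = 36·83 − 29·103, so 83⁻¹ ≡ 36 (mod 103).
Since ψ is injective, we find ψ⁻¹(18): we need 83x ≡ 18 − 52 ≡ 69 (mod 103). Using 83⁻¹ = 36: x ≡ 36·69 = 2484 = 24·103 + 12, so x = 12.
Check: ψ(12) = 83·12 + 52 = 1048 = 10·103 + 18 ≡ 18 (mod 103).

12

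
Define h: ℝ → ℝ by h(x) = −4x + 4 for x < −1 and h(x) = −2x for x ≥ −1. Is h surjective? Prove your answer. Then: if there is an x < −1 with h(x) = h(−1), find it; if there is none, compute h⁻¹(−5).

Both pieces are strictly decreasing (slopes −4 and −2), so each is injective on its own interval.
The left piece maps (−∞, −1) onto (8, ∞); the right piece maps [−1, ∞) onto (−∞, 2].
The union (8, ∞) ∪ (−∞, 2] omits the interval between 8 and 2; in particular 8 has no preimage. So h is not surjective.
Because the two images are disjoint, no x < −1 has h(x) = h(−1), so we compute h⁻¹(−5): −5 lies in (−∞, 2], so solve −2x = −5: x = (−5 − 0)/(−2) = 5/2.

5/2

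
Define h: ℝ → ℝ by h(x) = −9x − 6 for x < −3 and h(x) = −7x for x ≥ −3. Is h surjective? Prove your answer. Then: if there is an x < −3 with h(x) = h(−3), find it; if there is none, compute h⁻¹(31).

-37/9

Both pieces are strictly decreasing (slopes −9 and −7), so each is injective on its own interval.
The left piece maps (−∞, −3) onto (21, ∞); the right piece maps [−3, ∞) onto (−∞, 21].
These images together cover ℝ, so h is surjective.
Because the two images are disjoint, no x < −3 has h(x) = h(−3), so we compute h⁻¹(31): 31 lies in (21, ∞), so solve −9x − 6 = 31: x = (31 + 6)/(−9) = −37/9.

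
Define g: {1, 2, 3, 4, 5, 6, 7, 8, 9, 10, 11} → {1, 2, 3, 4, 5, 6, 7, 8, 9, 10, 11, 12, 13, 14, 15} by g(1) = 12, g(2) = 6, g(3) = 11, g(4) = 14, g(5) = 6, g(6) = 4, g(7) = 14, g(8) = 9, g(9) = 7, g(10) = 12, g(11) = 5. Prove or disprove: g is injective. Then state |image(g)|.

8

g(2) = 6 = g(5) with 2 ≠ 5, so g is not injective.
The image of g is {4, 5, 6, 7, 9, 11, 12, 14}, which has 8 elements.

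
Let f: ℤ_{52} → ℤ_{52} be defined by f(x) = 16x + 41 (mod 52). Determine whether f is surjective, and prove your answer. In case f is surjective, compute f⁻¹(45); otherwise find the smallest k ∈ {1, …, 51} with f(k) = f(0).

Recall: f is surjective if every y in the codomain equals f(x) for some x in the domain.
Since gcd(16, 52) = 4, we have 16x ≡ 0 (mod 4) for all x, so f(x) ≡ 1 (mod 4).
But 0 ≢ 1 (mod 4), so 0 ∈ ℤ_{52} has no preimage. Hence f is not surjective.
Since f is not surjective, we find the least positive k with f(k) = f(0): this means 16k ≡ 0 (mod 52), i.e. 52 ∣ 16k. Since gcd(16, 52) = 4, dividing through by 4 this holds exactly when 13 ∣ 4k, and as gcd(4, 13) = 1, exactly when 13 ∣ k.
The smallest positive such k is 13.

13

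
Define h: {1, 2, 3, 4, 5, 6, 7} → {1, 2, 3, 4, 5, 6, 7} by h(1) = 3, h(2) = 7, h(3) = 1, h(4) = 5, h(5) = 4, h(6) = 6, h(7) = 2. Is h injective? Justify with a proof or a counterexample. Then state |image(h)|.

The values h(1), …, h(7) are 3, 7, 1, 5, 4, 6, 2 — all distinct.
So h(u) = h(v) only when u = v, and h is injective.
The image of h is {1, 2, 3, 4, 5, 6, 7}, which has 7 elements.

7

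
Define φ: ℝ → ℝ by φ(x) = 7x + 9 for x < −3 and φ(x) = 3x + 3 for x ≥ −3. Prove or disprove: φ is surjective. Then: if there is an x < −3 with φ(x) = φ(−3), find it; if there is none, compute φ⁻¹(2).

-1/3

Both pieces are strictly increasing (slopes 7 and 3), so each is injective on its own interval.
The left piece maps (−∞, −3) onto (−∞, −12); the right piece maps [−3, ∞) onto [−6, ∞).
The union (−∞, −12) ∪ [−6, ∞) omits the interval between −12 and −6; in particular −12 has no preimage. So φ is not surjective.
Because the two images are disjoint, no x < −3 has φ(x) = φ(−3), so we compute φ⁻¹(2): 2 lies in [−6, ∞), so solve 3x + 3 = 2: x = (2 − 3)/3 = −1/3.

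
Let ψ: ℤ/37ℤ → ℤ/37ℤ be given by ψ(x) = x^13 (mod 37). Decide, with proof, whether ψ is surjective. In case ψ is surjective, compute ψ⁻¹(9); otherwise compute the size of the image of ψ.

16

Since 37 is prime, the nonzero elements of ℤ/37ℤ form a cyclic group of order 36.
As gcd(13, 36) = 1, raising to the 13th power is a bijection on this group: if x_1^13 ≡ x_2^13 then (x_1x_2^{−1})^13 = 1, and the only element of order dividing gcd(13, 36) = 1 is 1, so x_1 = x_2.
With ψ(0) = 0 this makes ψ injective on all of ℤ/37ℤ, hence bijective (finite equal-size domain and codomain). In particular ψ is surjective.
Since ψ is surjective, we find the preimage of 9. The inverse of x ↦ x^13 on (ℤ/37ℤ)^× is x ↦ x^25, because 13·25 = 325 = 9·36 + 1 ≡ 1 (mod 36) and x^{36} = 1 for x ≠ 0 (Fermat). So ψ⁻¹(9) = 9^25 mod 37.
Repeated squaring mod 37: 9^1 ≡ 9, 9^2 ≡ 9² = 81 ≡ 7, 9^4 ≡ 7² = 49 ≡ 12, 9^8 ≡ 12² = 144 ≡ 33, 9^16 ≡ 33² = 1089 ≡ 16. Since 25 = 16 + 8 + 1, 9^25 ≡ 16·33·9: 16·33 = 528 ≡ 10, then 10·9 = 90 ≡ 16. So 9^25 ≡ 16 (mod 37).
Hence ψ⁻¹(9) = 16.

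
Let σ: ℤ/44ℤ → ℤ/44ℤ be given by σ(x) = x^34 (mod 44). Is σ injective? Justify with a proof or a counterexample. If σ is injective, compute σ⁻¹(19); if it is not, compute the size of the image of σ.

12

σ(10): Repeated squaring mod 44: 10^1 ≡ 10, 10^2 ≡ 10² = 100 ≡ 12, 10^4 ≡ 12² = 144 ≡ 12, 10^8 ≡ 12² = 144 ≡ 12, 10^16 ≡ 12² = 144 ≡ 12, 10^32 ≡ 12² = 144 ≡ 12. Since 34 = 32 + 2, 10^34 ≡ 12·12: 12·12 = 144 ≡ 12. So 10^34 ≡ 12 (mod 44).
σ(12): Repeated squaring mod 44: 12^1 ≡ 12, 12^2 ≡ 12² = 144 ≡ 12, 12^4 ≡ 12² = 144 ≡ 12, 12^8 ≡ 12² = 144 ≡ 12, 12^16 ≡ 12² = 144 ≡ 12, 12^32 ≡ 12² = 144 ≡ 12. Since 34 = 32 + 2, 12^34 ≡ 12·12: 12·12 = 144 ≡ 12. So 12^34 ≡ 12 (mod 44).
So σ(10) = σ(12) = 12 while 10 ≠ 12, thus σ is not injective.
Since σ is not injective, we determine |image(σ)|. Computing x^34 mod 44 for each x (by repeated squaring, reducing mod 44 at every step), the values σ(0), σ(1), …, σ(43) are: 0, 1, 16, 37, 36, 9, 20, 25, 4, 5, 12, 33, 12, 5, 4, 25, 20, 9, 36, 37, 16, 1, 0, 1, 16, 37, 36, 9, 20, 25, 4, 5, 12, 33, 12, 5, 4, 25, 20, 9, 36, 37, 16, 1.
The distinct values are {0, 1, 4, 5, 9, 12, 16, 20, 25, 33, 36, 37}; there are 12 of them.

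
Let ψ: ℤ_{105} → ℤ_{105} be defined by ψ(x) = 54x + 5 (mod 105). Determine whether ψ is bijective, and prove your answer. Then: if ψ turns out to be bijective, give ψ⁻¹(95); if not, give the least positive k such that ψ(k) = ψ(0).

We have gcd(54, 105) = 3 > 1. Taking u = 0 and v = 35: ψ(0) = 5 and ψ(35) = 54·35 + 5 = 1895 ≡ 5 (mod 105).
So ψ(0) = ψ(35) while 0 ≠ 35, hence ψ is not injective, hence not bijective.
Since ψ is not bijective, we find the least positive k with ψ(k) = ψ(0): this means 54k ≡ 0 (mod 105), i.e. 105 ∣ 54k. Since gcd(54, 105) = 3, dividing through by 3 this holds exactly when 35 ∣ 18k, and as gcd(18, 35) = 1, exactly when 35 ∣ k.
The smallest positive such k is 35.

35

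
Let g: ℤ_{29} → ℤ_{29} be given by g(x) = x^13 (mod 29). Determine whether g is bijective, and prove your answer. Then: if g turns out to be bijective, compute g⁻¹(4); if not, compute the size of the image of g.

Since 29 is prime, the nonzero elements of ℤ_{29} form a cyclic group of order 28.
As gcd(13, 28) = 1, raising to the 13th power is a bijection on this group: if a^13 ≡ b^13 then (ab^{−1})^13 = 1, and the only element of order dividing gcd(13, 28) = 1 is 1, so a = b.
With g(0) = 0 this makes g injective on all of ℤ_{29}, hence bijective (finite equal-size domain and codomain). In particular g is bijective.
Since g is bijective, we find the preimage of 4. The inverse of x ↦ x^13 on (ℤ_{29})^× is x ↦ x^13, because 13·13 = 169 = 6·28 + 1 ≡ 1 (mod 28) and x^{28} = 1 for x ≠ 0 (Fermat). So g⁻¹(4) = 4^13 mod 29.
Repeated squaring mod 29: 4^1 ≡ 4, 4^2 ≡ 4² = 16, 4^4 ≡ 16² = 256 ≡ 24, 4^8 ≡ 24² = 576 ≡ 25. Since 13 = 8 + 4 + 1, 4^13 ≡ 25·24·4: 25·24 = 600 ≡ 20, then 20·4 = 80 ≡ 22. So 4^13 ≡ 22 (mod 29).
Hence g⁻¹(4) = 22.

22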